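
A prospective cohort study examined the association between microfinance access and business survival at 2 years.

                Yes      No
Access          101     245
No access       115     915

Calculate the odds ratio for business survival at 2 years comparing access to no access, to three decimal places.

Cells: a = 101, b = 245, c = 115, d = 915.
OR = (a·d)/(b·c) = (101 × 915) / (245 × 115) = 92415 / 28175 = 3.28004
The odds of business survival at 2 years are about 3.28 times as high in the access group.

3.280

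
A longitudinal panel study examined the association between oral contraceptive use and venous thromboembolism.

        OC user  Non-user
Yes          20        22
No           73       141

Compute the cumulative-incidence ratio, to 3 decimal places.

1.593

Reading the table with exposure as columns: a = 20 (OC user, case), b = 73 (OC user, non-case), c = 22 (Non-user, case), d = 141.
Risk in exposed = 20/93 = 0.21505; risk in unexposed = 22/163 = 0.13497.
RR = 0.21505 / 0.13497 = 1.59335
The risk among the exposed is 1.59 times that among the unexposed.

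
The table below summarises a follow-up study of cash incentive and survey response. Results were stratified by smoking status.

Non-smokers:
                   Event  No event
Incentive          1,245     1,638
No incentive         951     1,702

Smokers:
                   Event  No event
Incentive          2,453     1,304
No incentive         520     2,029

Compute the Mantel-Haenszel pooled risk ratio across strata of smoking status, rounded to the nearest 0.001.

RR_MH = Σ(aᵢ·n₀ᵢ/nᵢ) / Σ(cᵢ·n₁ᵢ/nᵢ), with n₁ᵢ = aᵢ+bᵢ (exposed), n₀ᵢ = cᵢ+dᵢ (unexposed), nᵢ = n₁ᵢ+n₀ᵢ.
Stratum 1 (Non-smokers): n₁ = 2883, n₀ = 2653, n = 5536; a·n₀/n = 1245·2653/5536 = 596.6375; c·n₁/n = 951·2883/5536 = 495.2552
Stratum 2 (Smokers): n₁ = 3757, n₀ = 2549, n = 6306; a·n₀/n = 2453·2549/6306 = 991.5473; c·n₁/n = 520·3757/6306 = 309.8065
RR_MH = (596.6375 + 991.5473) / (495.2552 + 309.8065) = 1588.1847 / 805.0618 = 1.97275

1.973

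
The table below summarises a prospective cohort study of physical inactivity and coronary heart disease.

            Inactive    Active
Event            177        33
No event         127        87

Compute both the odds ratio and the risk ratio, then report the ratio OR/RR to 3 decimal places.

Reading the table with exposure as columns: a = 177 (Inactive, case), b = 127 (Inactive, non-case), c = 33 (Active, case), d = 87.
OR = (177·87)/(127·33) = 15399/4191 = 3.67430
Risk in exposed = 177/304 = 0.58224; risk in unexposed = 33/120 = 0.27500; RR = 2.11722
OR/RR = 3.67430 / 2.11722 = 1.73543
The outcome is not rare, so the OR lies further from 1 than the RR.

1.735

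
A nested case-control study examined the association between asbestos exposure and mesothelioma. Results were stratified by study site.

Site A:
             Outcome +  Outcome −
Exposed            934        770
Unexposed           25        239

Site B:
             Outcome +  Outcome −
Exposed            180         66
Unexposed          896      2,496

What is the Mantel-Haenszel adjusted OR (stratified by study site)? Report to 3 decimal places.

9.100

OR_MH = Σ(aᵢdᵢ/nᵢ) / Σ(bᵢcᵢ/nᵢ), where nᵢ is the stratum total.
Stratum 1 (Site A): n = 1968; a·d/n = 934·239/1968 = 113.4278; b·c/n = 770·25/1968 = 9.7815
Stratum 2 (Site B): n = 3638; a·d/n = 180·2496/3638 = 123.4964; b·c/n = 66·896/3638 = 16.2551
OR_MH = (113.4278 + 123.4964) / (9.7815 + 16.2551) = 236.9243 / 26.0366 = 9.09967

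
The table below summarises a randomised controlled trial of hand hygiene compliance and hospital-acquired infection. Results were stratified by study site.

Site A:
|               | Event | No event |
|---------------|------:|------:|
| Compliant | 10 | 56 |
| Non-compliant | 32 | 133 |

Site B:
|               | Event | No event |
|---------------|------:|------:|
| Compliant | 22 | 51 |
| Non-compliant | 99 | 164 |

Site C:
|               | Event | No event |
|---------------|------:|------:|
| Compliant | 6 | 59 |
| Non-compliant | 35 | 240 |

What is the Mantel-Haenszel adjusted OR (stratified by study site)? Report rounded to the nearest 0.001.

0.718

OR_MH = Σ(aᵢdᵢ/nᵢ) / Σ(bᵢcᵢ/nᵢ), where nᵢ is the stratum total.
Stratum 1 (Site A): n = 231; a·d/n = 10·133/231 = 5.7576; b·c/n = 56·32/231 = 7.7576
Stratum 2 (Site B): n = 336; a·d/n = 22·164/336 = 10.7381; b·c/n = 51·99/336 = 15.0268
Stratum 3 (Site C): n = 340; a·d/n = 6·240/340 = 4.2353; b·c/n = 59·35/340 = 6.0735
OR_MH = (5.7576 + 10.7381 + 4.2353) / (7.7576 + 15.0268 + 6.0735) = 20.7310 / 28.8579 = 0.71838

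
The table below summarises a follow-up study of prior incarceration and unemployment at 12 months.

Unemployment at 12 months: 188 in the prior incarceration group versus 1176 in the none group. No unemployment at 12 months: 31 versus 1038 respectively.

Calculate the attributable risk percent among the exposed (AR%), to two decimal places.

From the description: a = 188, b = 31, c = 1176, d = 1038.
Risk in exposed = 188/219 = 0.85845; risk in unexposed = 1176/2214 = 0.53117.
RR = 0.85845/0.53117 = 1.61616
AR% = (RR − 1)/RR × 100 = (1.61616 − 1)/1.61616 × 100 = 38.1249%

38.12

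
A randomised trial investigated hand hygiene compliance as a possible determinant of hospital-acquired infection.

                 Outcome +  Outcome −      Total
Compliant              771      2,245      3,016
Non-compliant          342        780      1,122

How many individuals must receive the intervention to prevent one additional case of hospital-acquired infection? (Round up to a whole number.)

21

Risk in treated group = 771/3016 = 0.25564; risk in control = 342/1122 = 0.30481.
Absolute risk reduction = 0.30481 − 0.25564 = 0.04918
NNT = 1 / ARR = 1 / 0.04918 = 20.335 → round up → 21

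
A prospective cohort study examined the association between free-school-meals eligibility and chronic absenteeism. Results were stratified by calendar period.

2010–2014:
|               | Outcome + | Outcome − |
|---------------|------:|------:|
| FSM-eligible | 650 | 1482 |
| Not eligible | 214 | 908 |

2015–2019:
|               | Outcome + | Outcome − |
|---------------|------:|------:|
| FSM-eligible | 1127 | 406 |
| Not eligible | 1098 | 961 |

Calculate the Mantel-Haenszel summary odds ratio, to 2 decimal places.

2.18

OR_MH = Σ(aᵢdᵢ/nᵢ) / Σ(bᵢcᵢ/nᵢ), where nᵢ is the stratum total.
Stratum 1 (2010–2014): n = 3254; a·d/n = 650·908/3254 = 181.3768; b·c/n = 1482·214/3254 = 97.4640
Stratum 2 (2015–2019): n = 3592; a·d/n = 1127·961/3592 = 301.5164; b·c/n = 406·1098/3592 = 124.1058
OR_MH = (181.3768 + 301.5164) / (97.4640 + 124.1058) = 482.8932 / 221.5698 = 2.17942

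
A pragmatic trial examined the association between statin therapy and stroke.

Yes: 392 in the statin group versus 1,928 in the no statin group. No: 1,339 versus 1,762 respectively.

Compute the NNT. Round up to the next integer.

Risk in treated group = 392/1731 = 0.22646; risk in control = 1928/3690 = 0.52249.
Absolute risk reduction = 0.52249 − 0.22646 = 0.29603
NNT = 1 / ARR = 1 / 0.29603 = 3.378 → round up → 4

4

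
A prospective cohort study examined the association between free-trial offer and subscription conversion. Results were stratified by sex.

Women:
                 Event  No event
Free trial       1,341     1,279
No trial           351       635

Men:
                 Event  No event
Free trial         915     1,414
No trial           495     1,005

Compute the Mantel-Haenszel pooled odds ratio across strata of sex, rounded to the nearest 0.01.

OR_MH = Σ(aᵢdᵢ/nᵢ) / Σ(bᵢcᵢ/nᵢ), where nᵢ is the stratum total.
Stratum 1 (Women): n = 3606; a·d/n = 1341·635/3606 = 236.1439; b·c/n = 1279·351/3606 = 124.4950
Stratum 2 (Men): n = 3829; a·d/n = 915·1005/3829 = 240.1606; b·c/n = 1414·495/3829 = 182.7971
OR_MH = (236.1439 + 240.1606) / (124.4950 + 182.7971) = 476.3045 / 307.2921 = 1.55001

1.55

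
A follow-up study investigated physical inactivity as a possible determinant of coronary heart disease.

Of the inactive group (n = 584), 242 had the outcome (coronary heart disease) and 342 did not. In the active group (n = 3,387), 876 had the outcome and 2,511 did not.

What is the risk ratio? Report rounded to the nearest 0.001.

1.602

From the description: a = 242, b = 342, c = 876, d = 2511.
Risk in exposed = 242/584 = 0.41438; risk in unexposed = 876/3387 = 0.25864.
RR = 0.41438 / 0.25864 = 1.60219
The risk among the exposed is 1.60 times that among the unexposed.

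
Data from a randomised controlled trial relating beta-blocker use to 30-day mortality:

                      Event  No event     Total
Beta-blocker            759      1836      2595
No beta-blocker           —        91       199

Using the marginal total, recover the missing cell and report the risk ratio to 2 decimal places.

The missing cell is in the unexposed row: 199 − 91 = 108.
So a = 759, b = 1836, c = 108, d = 91.
RR = [a/(a+b)] / [c/(c+d)] = (759/2595) / (108/199) = 0.29249/0.54271 = 0.53893

0.54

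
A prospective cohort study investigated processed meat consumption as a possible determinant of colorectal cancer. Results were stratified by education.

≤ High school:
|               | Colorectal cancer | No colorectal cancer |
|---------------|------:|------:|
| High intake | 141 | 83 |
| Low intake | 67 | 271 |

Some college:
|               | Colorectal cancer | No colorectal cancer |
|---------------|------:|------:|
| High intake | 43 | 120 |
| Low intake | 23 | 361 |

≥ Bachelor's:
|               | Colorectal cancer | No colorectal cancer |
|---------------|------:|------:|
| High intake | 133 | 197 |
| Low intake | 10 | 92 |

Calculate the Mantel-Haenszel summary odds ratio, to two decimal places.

6.39

OR_MH = Σ(aᵢdᵢ/nᵢ) / Σ(bᵢcᵢ/nᵢ), where nᵢ is the stratum total.
Stratum 1 (≤ High school): n = 562; a·d/n = 141·271/562 = 67.9911; b·c/n = 83·67/562 = 9.8950
Stratum 2 (Some college): n = 547; a·d/n = 43·361/547 = 28.3784; b·c/n = 120·23/547 = 5.0457
Stratum 3 (≥ Bachelor's): n = 432; a·d/n = 133·92/432 = 28.3241; b·c/n = 197·10/432 = 4.5602
OR_MH = (67.9911 + 28.3784 + 28.3241) / (9.8950 + 5.0457 + 4.5602) = 124.6936 / 19.5009 = 6.39425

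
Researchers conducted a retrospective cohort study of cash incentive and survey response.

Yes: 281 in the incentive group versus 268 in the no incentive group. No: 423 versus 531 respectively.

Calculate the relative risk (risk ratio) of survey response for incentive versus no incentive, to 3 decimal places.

From the description: a = 281, b = 423, c = 268, d = 531.
Risk in exposed = 281/704 = 0.39915; risk in unexposed = 268/799 = 0.33542.
RR = 0.39915 / 0.33542 = 1.19000
The risk among the exposed is 1.19 times that among the unexposed.

1.190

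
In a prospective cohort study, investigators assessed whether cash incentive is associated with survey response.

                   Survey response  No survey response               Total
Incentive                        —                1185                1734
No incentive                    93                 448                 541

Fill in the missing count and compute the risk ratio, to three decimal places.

The missing cell is in the exposed row: 1734 − 1185 = 549.
So a = 549, b = 1185, c = 93, d = 448.
RR = [a/(a+b)] / [c/(c+d)] = (549/1734) / (93/541) = 0.31661/0.17190 = 1.84178

1.842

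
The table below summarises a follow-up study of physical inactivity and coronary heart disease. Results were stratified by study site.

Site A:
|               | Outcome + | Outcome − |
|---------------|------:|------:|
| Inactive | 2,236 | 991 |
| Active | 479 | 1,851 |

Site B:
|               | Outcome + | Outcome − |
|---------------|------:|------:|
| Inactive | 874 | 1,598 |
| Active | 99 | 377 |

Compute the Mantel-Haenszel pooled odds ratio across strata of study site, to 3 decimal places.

6.159

OR_MH = Σ(aᵢdᵢ/nᵢ) / Σ(bᵢcᵢ/nᵢ), where nᵢ is the stratum total.
Stratum 1 (Site A): n = 5557; a·d/n = 2236·1851/5557 = 744.7968; b·c/n = 991·479/5557 = 85.4218
Stratum 2 (Site B): n = 2948; a·d/n = 874·377/2948 = 111.7700; b·c/n = 1598·99/2948 = 53.6642
OR_MH = (744.7968 + 111.7700) / (85.4218 + 53.6642) = 856.5668 / 139.0860 = 6.15854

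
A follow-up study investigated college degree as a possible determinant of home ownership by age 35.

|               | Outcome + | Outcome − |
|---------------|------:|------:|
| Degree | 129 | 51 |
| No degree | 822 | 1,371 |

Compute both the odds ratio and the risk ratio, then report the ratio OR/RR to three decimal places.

2.206

Cells: a = 129, b = 51, c = 822, d = 1371.
OR = (129·1371)/(51·822) = 176859/41922 = 4.21876
Risk in exposed = 129/180 = 0.71667; risk in unexposed = 822/2193 = 0.37483; RR = 1.91198
OR/RR = 4.21876 / 1.91198 = 2.20649
The outcome is not rare, so the OR lies further from 1 than the RR.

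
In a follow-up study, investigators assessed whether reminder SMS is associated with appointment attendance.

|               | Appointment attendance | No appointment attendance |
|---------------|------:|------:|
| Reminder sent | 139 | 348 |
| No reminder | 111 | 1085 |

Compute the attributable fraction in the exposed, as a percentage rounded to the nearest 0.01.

67.48

Cells: a = 139, b = 348, c = 111, d = 1085.
Risk in exposed = 139/487 = 0.28542; risk in unexposed = 111/1196 = 0.09281.
RR = 0.28542/0.09281 = 3.07535
AR% = (RR − 1)/RR × 100 = (3.07535 − 1)/3.07535 × 100 = 67.4833%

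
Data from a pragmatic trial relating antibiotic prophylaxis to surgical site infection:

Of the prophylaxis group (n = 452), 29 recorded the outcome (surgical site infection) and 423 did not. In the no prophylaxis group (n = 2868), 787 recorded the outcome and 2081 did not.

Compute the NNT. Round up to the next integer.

5

Risk in treated group = 29/452 = 0.06416; risk in control = 787/2868 = 0.27441.
Absolute risk reduction = 0.27441 − 0.06416 = 0.21025
NNT = 1 / ARR = 1 / 0.21025 = 4.756 → round up → 5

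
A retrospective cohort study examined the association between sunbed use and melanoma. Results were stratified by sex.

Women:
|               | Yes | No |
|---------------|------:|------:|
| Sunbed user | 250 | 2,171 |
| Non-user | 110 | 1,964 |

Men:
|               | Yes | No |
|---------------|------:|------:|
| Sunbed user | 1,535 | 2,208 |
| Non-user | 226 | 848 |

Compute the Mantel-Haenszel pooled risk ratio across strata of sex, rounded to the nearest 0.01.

RR_MH = Σ(aᵢ·n₀ᵢ/nᵢ) / Σ(cᵢ·n₁ᵢ/nᵢ), with n₁ᵢ = aᵢ+bᵢ (exposed), n₀ᵢ = cᵢ+dᵢ (unexposed), nᵢ = n₁ᵢ+n₀ᵢ.
Stratum 1 (Women): n₁ = 2421, n₀ = 2074, n = 4495; a·n₀/n = 250·2074/4495 = 115.3504; c·n₁/n = 110·2421/4495 = 59.2458
Stratum 2 (Men): n₁ = 3743, n₀ = 1074, n = 4817; a·n₀/n = 1535·1074/4817 = 342.2441; c·n₁/n = 226·3743/4817 = 175.6110
RR_MH = (115.3504 + 342.2441) / (59.2458 + 175.6110) = 457.5945 / 234.8568 = 1.94840

1.95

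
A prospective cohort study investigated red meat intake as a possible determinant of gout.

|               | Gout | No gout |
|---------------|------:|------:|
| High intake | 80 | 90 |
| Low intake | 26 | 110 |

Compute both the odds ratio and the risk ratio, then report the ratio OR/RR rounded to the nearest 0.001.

Cells: a = 80, b = 90, c = 26, d = 110.
OR = (80·110)/(90·26) = 8800/2340 = 3.76068
Risk in exposed = 80/170 = 0.47059; risk in unexposed = 26/136 = 0.19118; RR = 2.46154
OR/RR = 3.76068 / 2.46154 = 1.52778
The outcome is not rare, so the OR lies further from 1 than the RR.

1.528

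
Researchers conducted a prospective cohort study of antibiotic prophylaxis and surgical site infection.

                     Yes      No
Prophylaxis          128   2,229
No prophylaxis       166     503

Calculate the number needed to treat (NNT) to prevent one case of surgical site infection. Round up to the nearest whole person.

Risk in treated group = 128/2357 = 0.05431; risk in control = 166/669 = 0.24813.
Absolute risk reduction = 0.24813 − 0.05431 = 0.19383
NNT = 1 / ARR = 1 / 0.19383 = 5.159 → round up → 6

6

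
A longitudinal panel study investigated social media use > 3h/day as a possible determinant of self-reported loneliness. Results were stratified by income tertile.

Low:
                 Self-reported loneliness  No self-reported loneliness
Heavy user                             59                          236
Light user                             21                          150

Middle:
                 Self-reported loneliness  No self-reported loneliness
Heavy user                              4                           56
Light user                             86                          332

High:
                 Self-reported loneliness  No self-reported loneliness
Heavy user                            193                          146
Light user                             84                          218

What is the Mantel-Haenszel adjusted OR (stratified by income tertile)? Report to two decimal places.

2.19

OR_MH = Σ(aᵢdᵢ/nᵢ) / Σ(bᵢcᵢ/nᵢ), where nᵢ is the stratum total.
Stratum 1 (Low): n = 466; a·d/n = 59·150/466 = 18.9914; b·c/n = 236·21/466 = 10.6352
Stratum 2 (Middle): n = 478; a·d/n = 4·332/478 = 2.7782; b·c/n = 56·86/478 = 10.0753
Stratum 3 (High): n = 641; a·d/n = 193·218/641 = 65.6381; b·c/n = 146·84/641 = 19.1326
OR_MH = (18.9914 + 2.7782 + 65.6381) / (10.6352 + 10.0753 + 19.1326) = 87.4077 / 39.8431 = 2.19380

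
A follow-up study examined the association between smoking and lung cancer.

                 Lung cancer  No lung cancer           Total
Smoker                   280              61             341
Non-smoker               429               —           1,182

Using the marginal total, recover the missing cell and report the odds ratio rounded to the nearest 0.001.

8.057

The missing cell is in the unexposed row: 1182 − 429 = 753.
So a = 280, b = 61, c = 429, d = 753.
OR = (a·d)/(b·c) = (280 × 753) / (61 × 429) = 210840 / 26169 = 8.05686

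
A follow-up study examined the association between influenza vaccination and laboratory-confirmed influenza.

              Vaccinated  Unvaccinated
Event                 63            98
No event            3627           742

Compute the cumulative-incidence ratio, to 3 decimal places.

Reading the table with exposure as columns: a = 63 (Vaccinated, case), b = 3627 (Vaccinated, non-case), c = 98 (Unvaccinated, case), d = 742.
Risk in exposed = 63/3690 = 0.01707; risk in unexposed = 98/840 = 0.11667.
RR = 0.01707 / 0.11667 = 0.14634
The risk is 85% lower among the exposed than among the unexposed.

0.146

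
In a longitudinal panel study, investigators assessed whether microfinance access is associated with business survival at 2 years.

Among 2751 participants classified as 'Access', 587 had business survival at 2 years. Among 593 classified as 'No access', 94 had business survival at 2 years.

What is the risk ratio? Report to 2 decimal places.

From the description: a = 587, b = 2164, c = 94, d = 499.
Risk in exposed = 587/2751 = 0.21338; risk in unexposed = 94/593 = 0.15852.
RR = 0.21338 / 0.15852 = 1.34609
The risk among the exposed is 1.35 times that among the unexposed.

1.35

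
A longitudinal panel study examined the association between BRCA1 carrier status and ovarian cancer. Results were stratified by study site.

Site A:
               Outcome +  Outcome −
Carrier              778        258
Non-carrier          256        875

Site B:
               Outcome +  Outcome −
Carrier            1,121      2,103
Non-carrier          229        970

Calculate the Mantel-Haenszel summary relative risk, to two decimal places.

RR_MH = Σ(aᵢ·n₀ᵢ/nᵢ) / Σ(cᵢ·n₁ᵢ/nᵢ), with n₁ᵢ = aᵢ+bᵢ (exposed), n₀ᵢ = cᵢ+dᵢ (unexposed), nᵢ = n₁ᵢ+n₀ᵢ.
Stratum 1 (Site A): n₁ = 1036, n₀ = 1131, n = 2167; a·n₀/n = 778·1131/2167 = 406.0535; c·n₁/n = 256·1036/2167 = 122.3886
Stratum 2 (Site B): n₁ = 3224, n₀ = 1199, n = 4423; a·n₀/n = 1121·1199/4423 = 303.8840; c·n₁/n = 229·3224/4423 = 166.9220
RR_MH = (406.0535 + 303.8840) / (122.3886 + 166.9220) = 709.9375 / 289.3106 = 2.45389

2.45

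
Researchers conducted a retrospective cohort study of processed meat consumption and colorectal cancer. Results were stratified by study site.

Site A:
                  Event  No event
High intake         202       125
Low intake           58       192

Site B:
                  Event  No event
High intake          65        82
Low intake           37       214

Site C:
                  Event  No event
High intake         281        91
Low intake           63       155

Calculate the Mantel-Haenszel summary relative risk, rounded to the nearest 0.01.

2.69

RR_MH = Σ(aᵢ·n₀ᵢ/nᵢ) / Σ(cᵢ·n₁ᵢ/nᵢ), with n₁ᵢ = aᵢ+bᵢ (exposed), n₀ᵢ = cᵢ+dᵢ (unexposed), nᵢ = n₁ᵢ+n₀ᵢ.
Stratum 1 (Site A): n₁ = 327, n₀ = 250, n = 577; a·n₀/n = 202·250/577 = 87.5217; c·n₁/n = 58·327/577 = 32.8700
Stratum 2 (Site B): n₁ = 147, n₀ = 251, n = 398; a·n₀/n = 65·251/398 = 40.9925; c·n₁/n = 37·147/398 = 13.6658
Stratum 3 (Site C): n₁ = 372, n₀ = 218, n = 590; a·n₀/n = 281·218/590 = 103.8271; c·n₁/n = 63·372/590 = 39.7220
RR_MH = (87.5217 + 40.9925 + 103.8271) / (32.8700 + 13.6658 + 39.7220) = 232.3412 / 86.2579 = 2.69357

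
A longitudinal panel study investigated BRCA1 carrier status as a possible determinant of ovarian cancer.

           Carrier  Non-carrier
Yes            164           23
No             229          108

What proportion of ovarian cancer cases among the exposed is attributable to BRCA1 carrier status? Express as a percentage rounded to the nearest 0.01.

Reading the table with exposure as columns: a = 164 (Carrier, case), b = 229 (Carrier, non-case), c = 23 (Non-carrier, case), d = 108.
Risk in exposed = 164/393 = 0.41730; risk in unexposed = 23/131 = 0.17557.
RR = 0.41730/0.17557 = 2.37681
AR% = (RR − 1)/RR × 100 = (2.37681 − 1)/2.37681 × 100 = 57.9268%

57.93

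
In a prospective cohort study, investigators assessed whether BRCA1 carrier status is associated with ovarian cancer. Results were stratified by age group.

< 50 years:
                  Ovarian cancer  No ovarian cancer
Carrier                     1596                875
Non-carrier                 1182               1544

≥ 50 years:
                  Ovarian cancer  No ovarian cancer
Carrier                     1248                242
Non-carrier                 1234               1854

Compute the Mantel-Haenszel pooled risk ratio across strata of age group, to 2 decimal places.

1.74

RR_MH = Σ(aᵢ·n₀ᵢ/nᵢ) / Σ(cᵢ·n₁ᵢ/nᵢ), with n₁ᵢ = aᵢ+bᵢ (exposed), n₀ᵢ = cᵢ+dᵢ (unexposed), nᵢ = n₁ᵢ+n₀ᵢ.
Stratum 1 (< 50 years): n₁ = 2471, n₀ = 2726, n = 5197; a·n₀/n = 1596·2726/5197 = 837.1553; c·n₁/n = 1182·2471/5197 = 562.0015
Stratum 2 (≥ 50 years): n₁ = 1490, n₀ = 3088, n = 4578; a·n₀/n = 1248·3088/4578 = 841.8139; c·n₁/n = 1234·1490/4578 = 401.6295
RR_MH = (837.1553 + 841.8139) / (562.0015 + 401.6295) = 1678.9692 / 963.6311 = 1.74234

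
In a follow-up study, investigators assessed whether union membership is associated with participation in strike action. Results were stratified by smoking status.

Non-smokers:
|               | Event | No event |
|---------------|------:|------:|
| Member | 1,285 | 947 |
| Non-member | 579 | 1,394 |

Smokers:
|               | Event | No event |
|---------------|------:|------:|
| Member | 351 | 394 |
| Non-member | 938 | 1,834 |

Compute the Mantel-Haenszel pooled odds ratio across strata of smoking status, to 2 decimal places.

2.59

OR_MH = Σ(aᵢdᵢ/nᵢ) / Σ(bᵢcᵢ/nᵢ), where nᵢ is the stratum total.
Stratum 1 (Non-smokers): n = 4205; a·d/n = 1285·1394/4205 = 425.9905; b·c/n = 947·579/4205 = 130.3955
Stratum 2 (Smokers): n = 3517; a·d/n = 351·1834/3517 = 183.0350; b·c/n = 394·938/3517 = 105.0816
OR_MH = (425.9905 + 183.0350) / (130.3955 + 105.0816) = 609.0255 / 235.4771 = 2.58635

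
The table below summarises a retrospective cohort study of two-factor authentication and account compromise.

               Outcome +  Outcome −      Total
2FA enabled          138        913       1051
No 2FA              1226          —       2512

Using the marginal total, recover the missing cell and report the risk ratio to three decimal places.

0.269

The missing cell is in the unexposed row: 2512 − 1226 = 1286.
So a = 138, b = 913, c = 1226, d = 1286.
RR = [a/(a+b)] / [c/(c+d)] = (138/1051) / (1226/2512) = 0.13130/0.48806 = 0.26903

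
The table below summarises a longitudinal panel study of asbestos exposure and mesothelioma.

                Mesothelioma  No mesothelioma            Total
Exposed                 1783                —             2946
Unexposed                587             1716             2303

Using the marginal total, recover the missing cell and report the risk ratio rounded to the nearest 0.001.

2.375

The missing cell is in the exposed row: 2946 − 1783 = 1163.
So a = 1783, b = 1163, c = 587, d = 1716.
RR = [a/(a+b)] / [c/(c+d)] = (1783/2946) / (587/2303) = 0.60523/0.25488 = 2.37451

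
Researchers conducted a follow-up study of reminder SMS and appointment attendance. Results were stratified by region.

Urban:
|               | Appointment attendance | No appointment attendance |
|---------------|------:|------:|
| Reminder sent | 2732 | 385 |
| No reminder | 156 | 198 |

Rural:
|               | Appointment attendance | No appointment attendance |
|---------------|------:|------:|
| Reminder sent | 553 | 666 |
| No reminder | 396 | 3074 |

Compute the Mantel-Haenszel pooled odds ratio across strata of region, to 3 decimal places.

OR_MH = Σ(aᵢdᵢ/nᵢ) / Σ(bᵢcᵢ/nᵢ), where nᵢ is the stratum total.
Stratum 1 (Urban): n = 3471; a·d/n = 2732·198/3471 = 155.8444; b·c/n = 385·156/3471 = 17.3034
Stratum 2 (Rural): n = 4689; a·d/n = 553·3074/4689 = 362.5340; b·c/n = 666·396/4689 = 56.2457
OR_MH = (155.8444 + 362.5340) / (17.3034 + 56.2457) = 518.3784 / 73.5491 = 7.04806

7.048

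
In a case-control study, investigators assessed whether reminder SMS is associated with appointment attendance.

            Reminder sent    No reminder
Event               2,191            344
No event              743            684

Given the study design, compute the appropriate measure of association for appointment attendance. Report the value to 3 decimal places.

5.863

Reading the table with exposure as columns: a = 2191 (Reminder sent, case), b = 743 (Reminder sent, non-case), c = 344 (No reminder, case), d = 684.
This is a case-control study: participants were sampled on outcome status, so risks in the source population cannot be estimated directly — relative risk is not valid here. The odds ratio is the appropriate measure.
OR = (a·d)/(b·c) = (2191 × 684) / (743 × 344) = 1498644 / 255592 = 5.86342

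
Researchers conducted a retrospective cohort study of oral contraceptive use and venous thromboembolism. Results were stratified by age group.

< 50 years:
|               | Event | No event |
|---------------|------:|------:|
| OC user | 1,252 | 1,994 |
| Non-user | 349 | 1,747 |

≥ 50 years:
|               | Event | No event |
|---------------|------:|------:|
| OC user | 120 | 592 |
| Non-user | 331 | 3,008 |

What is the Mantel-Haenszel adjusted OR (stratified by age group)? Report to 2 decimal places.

2.79

OR_MH = Σ(aᵢdᵢ/nᵢ) / Σ(bᵢcᵢ/nᵢ), where nᵢ is the stratum total.
Stratum 1 (< 50 years): n = 5342; a·d/n = 1252·1747/5342 = 409.4429; b·c/n = 1994·349/5342 = 130.2707
Stratum 2 (≥ 50 years): n = 4051; a·d/n = 120·3008/4051 = 89.1039; b·c/n = 592·331/4051 = 48.3713
OR_MH = (409.4429 + 89.1039) / (130.2707 + 48.3713) = 498.5468 / 178.6420 = 2.79076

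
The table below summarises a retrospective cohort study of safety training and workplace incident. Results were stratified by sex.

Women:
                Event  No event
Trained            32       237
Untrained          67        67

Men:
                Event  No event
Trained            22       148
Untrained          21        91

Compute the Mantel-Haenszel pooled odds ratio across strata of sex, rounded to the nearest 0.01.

0.25

OR_MH = Σ(aᵢdᵢ/nᵢ) / Σ(bᵢcᵢ/nᵢ), where nᵢ is the stratum total.
Stratum 1 (Women): n = 403; a·d/n = 32·67/403 = 5.3201; b·c/n = 237·67/403 = 39.4020
Stratum 2 (Men): n = 282; a·d/n = 22·91/282 = 7.0993; b·c/n = 148·21/282 = 11.0213
OR_MH = (5.3201 + 7.0993) / (39.4020 + 11.0213) = 12.4194 / 50.4233 = 0.24630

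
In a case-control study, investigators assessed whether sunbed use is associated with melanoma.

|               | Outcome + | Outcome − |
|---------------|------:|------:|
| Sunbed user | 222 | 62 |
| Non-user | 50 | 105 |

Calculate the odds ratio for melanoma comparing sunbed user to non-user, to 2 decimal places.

7.52

Cells: a = 222, b = 62, c = 50, d = 105.
OR = (a·d)/(b·c) = (222 × 105) / (62 × 50) = 23310 / 3100 = 7.51935
The odds of melanoma are about 7.52 times as high in the sunbed user group.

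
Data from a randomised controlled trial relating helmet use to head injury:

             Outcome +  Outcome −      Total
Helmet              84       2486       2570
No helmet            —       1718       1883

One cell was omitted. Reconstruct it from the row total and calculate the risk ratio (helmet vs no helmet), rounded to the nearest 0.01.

0.37

The missing cell is in the unexposed row: 1883 − 1718 = 165.
So a = 84, b = 2486, c = 165, d = 1718.
RR = [a/(a+b)] / [c/(c+d)] = (84/2570) / (165/1883) = 0.03268/0.08763 = 0.37300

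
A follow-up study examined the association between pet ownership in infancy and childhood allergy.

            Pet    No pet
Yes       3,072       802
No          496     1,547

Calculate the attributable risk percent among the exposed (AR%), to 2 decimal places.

Reading the table with exposure as columns: a = 3072 (Pet, case), b = 496 (Pet, non-case), c = 802 (No pet, case), d = 1547.
Risk in exposed = 3072/3568 = 0.86099; risk in unexposed = 802/2349 = 0.34142.
RR = 0.86099/0.34142 = 2.52177
AR% = (RR − 1)/RR × 100 = (2.52177 − 1)/2.52177 × 100 = 60.3453%

60.35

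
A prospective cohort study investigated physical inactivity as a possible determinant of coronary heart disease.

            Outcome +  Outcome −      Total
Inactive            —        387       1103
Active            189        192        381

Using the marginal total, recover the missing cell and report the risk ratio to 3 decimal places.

1.309

The missing cell is in the exposed row: 1103 − 387 = 716.
So a = 716, b = 387, c = 189, d = 192.
RR = [a/(a+b)] / [c/(c+d)] = (716/1103) / (189/381) = 0.64914/0.49606 = 1.30858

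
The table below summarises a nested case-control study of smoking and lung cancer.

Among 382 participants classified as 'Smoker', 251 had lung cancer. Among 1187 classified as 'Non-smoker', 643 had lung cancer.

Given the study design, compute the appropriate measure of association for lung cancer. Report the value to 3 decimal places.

From the description: a = 251, b = 131, c = 643, d = 544.
This is a nested case-control study: participants were sampled on outcome status, so risks in the source population cannot be estimated directly — relative risk is not valid here. The odds ratio is the appropriate measure.
OR = (a·d)/(b·c) = (251 × 544) / (131 × 643) = 136544 / 84233 = 1.62103

1.621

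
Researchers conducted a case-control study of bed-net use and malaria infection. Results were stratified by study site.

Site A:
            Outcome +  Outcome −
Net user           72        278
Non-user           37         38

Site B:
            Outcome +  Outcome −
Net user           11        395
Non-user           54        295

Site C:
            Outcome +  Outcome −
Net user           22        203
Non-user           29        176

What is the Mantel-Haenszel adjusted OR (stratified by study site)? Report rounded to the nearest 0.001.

OR_MH = Σ(aᵢdᵢ/nᵢ) / Σ(bᵢcᵢ/nᵢ), where nᵢ is the stratum total.
Stratum 1 (Site A): n = 425; a·d/n = 72·38/425 = 6.4376; b·c/n = 278·37/425 = 24.2024
Stratum 2 (Site B): n = 755; a·d/n = 11·295/755 = 4.2980; b·c/n = 395·54/755 = 28.2517
Stratum 3 (Site C): n = 430; a·d/n = 22·176/430 = 9.0047; b·c/n = 203·29/430 = 13.6907
OR_MH = (6.4376 + 4.2980 + 9.0047) / (24.2024 + 28.2517 + 13.6907) = 19.7403 / 66.1447 = 0.29844

0.298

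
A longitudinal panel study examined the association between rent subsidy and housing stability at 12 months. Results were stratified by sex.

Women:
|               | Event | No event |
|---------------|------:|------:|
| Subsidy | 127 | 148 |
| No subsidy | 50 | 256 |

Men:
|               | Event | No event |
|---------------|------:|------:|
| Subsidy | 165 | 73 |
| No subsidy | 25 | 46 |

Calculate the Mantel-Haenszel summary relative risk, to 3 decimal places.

RR_MH = Σ(aᵢ·n₀ᵢ/nᵢ) / Σ(cᵢ·n₁ᵢ/nᵢ), with n₁ᵢ = aᵢ+bᵢ (exposed), n₀ᵢ = cᵢ+dᵢ (unexposed), nᵢ = n₁ᵢ+n₀ᵢ.
Stratum 1 (Women): n₁ = 275, n₀ = 306, n = 581; a·n₀/n = 127·306/581 = 66.8881; c·n₁/n = 50·275/581 = 23.6661
Stratum 2 (Men): n₁ = 238, n₀ = 71, n = 309; a·n₀/n = 165·71/309 = 37.9126; c·n₁/n = 25·238/309 = 19.2557
RR_MH = (66.8881 + 37.9126) / (23.6661 + 19.2557) = 104.8007 / 42.9218 = 2.44167

2.442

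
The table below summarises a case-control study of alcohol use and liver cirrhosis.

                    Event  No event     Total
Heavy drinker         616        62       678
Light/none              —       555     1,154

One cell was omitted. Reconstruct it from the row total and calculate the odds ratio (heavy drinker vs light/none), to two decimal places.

The missing cell is in the unexposed row: 1154 − 555 = 599.
So a = 616, b = 62, c = 599, d = 555.
OR = (a·d)/(b·c) = (616 × 555) / (62 × 599) = 341880 / 37138 = 9.20567

9.21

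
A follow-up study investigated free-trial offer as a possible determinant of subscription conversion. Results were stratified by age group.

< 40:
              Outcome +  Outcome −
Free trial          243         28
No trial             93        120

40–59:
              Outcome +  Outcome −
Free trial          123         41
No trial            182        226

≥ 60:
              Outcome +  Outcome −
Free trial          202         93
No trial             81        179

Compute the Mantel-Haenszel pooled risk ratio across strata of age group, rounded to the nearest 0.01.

1.96

RR_MH = Σ(aᵢ·n₀ᵢ/nᵢ) / Σ(cᵢ·n₁ᵢ/nᵢ), with n₁ᵢ = aᵢ+bᵢ (exposed), n₀ᵢ = cᵢ+dᵢ (unexposed), nᵢ = n₁ᵢ+n₀ᵢ.
Stratum 1 (< 40): n₁ = 271, n₀ = 213, n = 484; a·n₀/n = 243·213/484 = 106.9401; c·n₁/n = 93·271/484 = 52.0723
Stratum 2 (40–59): n₁ = 164, n₀ = 408, n = 572; a·n₀/n = 123·408/572 = 87.7343; c·n₁/n = 182·164/572 = 52.1818
Stratum 3 (≥ 60): n₁ = 295, n₀ = 260, n = 555; a·n₀/n = 202·260/555 = 94.6306; c·n₁/n = 81·295/555 = 43.0541
RR_MH = (106.9401 + 87.7343 + 94.6306) / (52.0723 + 52.1818 + 43.0541) = 289.3050 / 147.3082 = 1.96394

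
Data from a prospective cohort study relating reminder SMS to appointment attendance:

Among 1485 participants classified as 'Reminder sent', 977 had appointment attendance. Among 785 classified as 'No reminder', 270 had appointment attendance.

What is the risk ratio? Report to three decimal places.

From the description: a = 977, b = 508, c = 270, d = 515.
Risk in exposed = 977/1485 = 0.65791; risk in unexposed = 270/785 = 0.34395.
RR = 0.65791 / 0.34395 = 1.91282
The risk among the exposed is 1.91 times that among the unexposed.

1.913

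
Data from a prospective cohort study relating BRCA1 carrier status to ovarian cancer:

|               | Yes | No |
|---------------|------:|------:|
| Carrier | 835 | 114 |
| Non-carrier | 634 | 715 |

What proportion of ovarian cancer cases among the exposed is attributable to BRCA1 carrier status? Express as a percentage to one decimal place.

46.6

Cells: a = 835, b = 114, c = 634, d = 715.
Risk in exposed = 835/949 = 0.87987; risk in unexposed = 634/1349 = 0.46998.
RR = 0.87987/0.46998 = 1.87216
AR% = (RR − 1)/RR × 100 = (1.87216 − 1)/1.87216 × 100 = 46.5858%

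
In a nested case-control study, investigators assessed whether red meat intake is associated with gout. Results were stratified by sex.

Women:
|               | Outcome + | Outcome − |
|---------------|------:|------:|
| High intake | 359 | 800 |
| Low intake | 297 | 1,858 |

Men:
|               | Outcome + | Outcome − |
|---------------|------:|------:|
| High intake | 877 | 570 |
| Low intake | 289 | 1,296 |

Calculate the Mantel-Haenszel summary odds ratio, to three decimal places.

4.572

OR_MH = Σ(aᵢdᵢ/nᵢ) / Σ(bᵢcᵢ/nᵢ), where nᵢ is the stratum total.
Stratum 1 (Women): n = 3314; a·d/n = 359·1858/3314 = 201.2740; b·c/n = 800·297/3314 = 71.6958
Stratum 2 (Men): n = 3032; a·d/n = 877·1296/3032 = 374.8654; b·c/n = 570·289/3032 = 54.3305
OR_MH = (201.2740 + 374.8654) / (71.6958 + 54.3305) = 576.1394 / 126.0263 = 4.57158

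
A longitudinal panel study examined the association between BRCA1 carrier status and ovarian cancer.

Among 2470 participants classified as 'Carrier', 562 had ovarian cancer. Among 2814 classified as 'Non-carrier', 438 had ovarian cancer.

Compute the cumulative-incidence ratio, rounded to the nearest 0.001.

1.462

From the description: a = 562, b = 1908, c = 438, d = 2376.
Risk in exposed = 562/2470 = 0.22753; risk in unexposed = 438/2814 = 0.15565.
RR = 0.22753 / 0.15565 = 1.46180
The risk among the exposed is 1.46 times that among the unexposed.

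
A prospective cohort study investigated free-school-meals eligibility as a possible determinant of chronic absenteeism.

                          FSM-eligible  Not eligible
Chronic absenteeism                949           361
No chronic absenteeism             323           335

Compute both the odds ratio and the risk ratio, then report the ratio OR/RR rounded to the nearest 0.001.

1.895

Reading the table with exposure as columns: a = 949 (FSM-eligible, case), b = 323 (FSM-eligible, non-case), c = 361 (Not eligible, case), d = 335.
OR = (949·335)/(323·361) = 317915/116603 = 2.72647
Risk in exposed = 949/1272 = 0.74607; risk in unexposed = 361/696 = 0.51868; RR = 1.43840
OR/RR = 2.72647 / 1.43840 = 1.89548
The outcome is not rare, so the OR lies further from 1 than the RR.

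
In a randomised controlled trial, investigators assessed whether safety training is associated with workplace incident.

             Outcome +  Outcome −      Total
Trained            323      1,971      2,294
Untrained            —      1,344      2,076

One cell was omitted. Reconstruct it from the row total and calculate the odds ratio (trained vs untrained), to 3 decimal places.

The missing cell is in the unexposed row: 2076 − 1344 = 732.
So a = 323, b = 1971, c = 732, d = 1344.
OR = (a·d)/(b·c) = (323 × 1344) / (1971 × 732) = 434112 / 1442772 = 0.30089

0.301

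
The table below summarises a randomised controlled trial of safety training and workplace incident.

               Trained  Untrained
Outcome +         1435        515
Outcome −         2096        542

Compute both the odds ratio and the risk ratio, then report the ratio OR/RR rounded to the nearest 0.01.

Reading the table with exposure as columns: a = 1435 (Trained, case), b = 2096 (Trained, non-case), c = 515 (Untrained, case), d = 542.
OR = (1435·542)/(2096·515) = 777770/1079440 = 0.72053
Risk in exposed = 1435/3531 = 0.40640; risk in unexposed = 515/1057 = 0.48723; RR = 0.83411
OR/RR = 0.72053 / 0.83411 = 0.86383
The outcome is not rare, so the OR lies further from 1 than the RR.

0.86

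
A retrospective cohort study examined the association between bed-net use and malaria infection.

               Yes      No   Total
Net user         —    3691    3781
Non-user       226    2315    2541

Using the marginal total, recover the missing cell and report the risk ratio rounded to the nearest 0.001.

The missing cell is in the exposed row: 3781 − 3691 = 90.
So a = 90, b = 3691, c = 226, d = 2315.
RR = [a/(a+b)] / [c/(c+d)] = (90/3781) / (226/2541) = 0.02380/0.08894 = 0.26763

0.268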